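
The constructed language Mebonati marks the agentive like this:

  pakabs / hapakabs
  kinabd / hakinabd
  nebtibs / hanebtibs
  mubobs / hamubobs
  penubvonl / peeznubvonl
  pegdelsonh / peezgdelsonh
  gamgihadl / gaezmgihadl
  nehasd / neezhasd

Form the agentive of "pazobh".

"pazobh" has second-to-last letter 'b'. The stems whose second-to-last letter is 'b' (pakabs → hapakabs, kinabd → hakinabd, nebtibs → hanebtibs) add the prefix ha-.
So pazobh → hapazobh.

hapazobh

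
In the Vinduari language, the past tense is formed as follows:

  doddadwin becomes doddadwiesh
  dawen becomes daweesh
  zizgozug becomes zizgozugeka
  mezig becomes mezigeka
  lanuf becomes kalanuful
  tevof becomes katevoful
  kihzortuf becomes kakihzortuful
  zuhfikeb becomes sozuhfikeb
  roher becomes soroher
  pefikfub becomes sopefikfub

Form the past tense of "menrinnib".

somenrinnib

doddadwin and mezig both have last vowel 'i' yet inflect differently (doddadwiesh, mezigeka), so the last vowel is not what conditions the rule; the final letter is.
"menrinnib" ends in -b. The stems ending in -b (zuhfikeb → sozuhfikeb, pefikfub → sopefikfub) add the prefix so-.
So menrinnib → somenrinnib.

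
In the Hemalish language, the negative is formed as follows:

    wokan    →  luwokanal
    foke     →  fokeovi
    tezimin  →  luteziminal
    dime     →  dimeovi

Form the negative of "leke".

lekeovi

"leke" ends in -e. The stems ending in -e (foke → fokeovi, dime → dimeovi) add -ovi.
So leke → lekeovi.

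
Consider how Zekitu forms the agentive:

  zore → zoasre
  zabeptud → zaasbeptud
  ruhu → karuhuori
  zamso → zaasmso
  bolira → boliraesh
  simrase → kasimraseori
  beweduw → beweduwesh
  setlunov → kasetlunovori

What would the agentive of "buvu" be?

"buvu" begins with b-. The stems beginning with b- (beweduw → beweduwesh, bolira → boliraesh) add -esh.
The other patterns: stems beginning with z- insert -as- after the first vowel; stems beginning with r- or s- add ka- … -ori around the stem.
So buvu → buvuesh.

buvuesh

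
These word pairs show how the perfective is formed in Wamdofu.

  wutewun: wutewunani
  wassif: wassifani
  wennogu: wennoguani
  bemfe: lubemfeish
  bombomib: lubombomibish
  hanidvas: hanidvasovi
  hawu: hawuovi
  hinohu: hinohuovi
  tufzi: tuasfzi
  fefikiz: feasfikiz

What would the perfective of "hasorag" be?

hasoragovi

wennogu and hawu both end in -u yet inflect differently (wennoguani, hawuovi), so the final letter is not what conditions the rule; the first letter is.
"hasorag" begins with h-. The stems beginning with h- (hanidvas → hanidvasovi, hawu → hawuovi, hinohu → hinohuovi) add -ovi.
The other patterns: stems beginning with w- add -ani; stems beginning with b- add lu- … -ish around the stem; stems beginning with f- or t- insert -as- after the first vowel.
So hasorag → hasoragovi.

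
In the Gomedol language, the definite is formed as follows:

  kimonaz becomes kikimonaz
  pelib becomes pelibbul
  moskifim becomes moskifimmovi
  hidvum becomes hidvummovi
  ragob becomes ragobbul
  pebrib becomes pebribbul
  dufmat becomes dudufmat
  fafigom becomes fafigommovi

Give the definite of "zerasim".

"zerasim" ends in -m. The stems ending in -m (fafigom → fafigommovi, moskifim → moskifimmovi, hidvum → hidvummovi) double the final consonant and add -ovi.
So zerasim → zerasimmovi.

zerasimmovi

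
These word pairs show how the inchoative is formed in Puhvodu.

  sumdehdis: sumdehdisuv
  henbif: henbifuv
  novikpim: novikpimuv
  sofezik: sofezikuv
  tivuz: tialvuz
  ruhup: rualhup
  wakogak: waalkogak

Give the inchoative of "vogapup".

voalgapup

"vogapup" has last vowel 'u'. The stems whose last vowel is 'u' (tivuz → tialvuz, ruhup → rualhup) insert -al- after the first vowel.
So vogapup → voalgapup.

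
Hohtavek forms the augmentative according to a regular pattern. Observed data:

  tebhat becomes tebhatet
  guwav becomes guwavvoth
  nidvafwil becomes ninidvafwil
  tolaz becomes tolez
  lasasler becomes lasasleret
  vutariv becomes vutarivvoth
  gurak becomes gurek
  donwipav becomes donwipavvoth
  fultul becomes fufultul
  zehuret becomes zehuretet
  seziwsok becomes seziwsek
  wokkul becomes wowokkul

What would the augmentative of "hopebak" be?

nidvafwil and vutariv both have last vowel 'i' yet inflect differently (ninidvafwil, vutarivvoth), so the last vowel is not what conditions the rule; the final letter is.
"hopebak" ends in -k. The stems ending in -k (gurak → gurek, seziwsok → seziwsek) change the last vowel to 'e'.
The other patterns: stems ending in -l repeat the first consonant+vowel as a prefix; stems ending in -v double the final consonant and add -oth; stems ending in -r or -t add -et.
So hopebak → hopebek.

hopebek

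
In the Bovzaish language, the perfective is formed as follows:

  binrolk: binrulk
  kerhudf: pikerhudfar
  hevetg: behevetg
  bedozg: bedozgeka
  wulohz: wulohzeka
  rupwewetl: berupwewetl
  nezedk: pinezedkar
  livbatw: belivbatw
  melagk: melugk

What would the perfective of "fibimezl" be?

fibimezleka

bedozg and hevetg both end in -g yet inflect differently (bedozgeka, behevetg), so the final letter is not what conditions the rule; the second-to-last letter is.
"fibimezl" has second-to-last letter 'z'. The one such stem in the data (bedozg → bedozgeka) adds -eka, so the same rule applies.
So fibimezl → fibimezleka.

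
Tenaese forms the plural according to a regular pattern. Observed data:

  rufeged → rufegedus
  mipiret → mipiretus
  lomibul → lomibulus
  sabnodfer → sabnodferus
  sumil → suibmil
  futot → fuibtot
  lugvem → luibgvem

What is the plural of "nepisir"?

lomibul and sumil both end in -l yet inflect differently (lomibulus, suibmil), so the final letter is not what conditions the rule; the number of vowels is.
"nepisir" has 3 vowels. The stems with 3 vowels (rufeged → rufegedus, mipiret → mipiretus, lomibul → lomibulus) add -us.
The other pattern: stems with 2 vowels insert -ib- after the first vowel.
So nepisir → nepisirus.

nepisirus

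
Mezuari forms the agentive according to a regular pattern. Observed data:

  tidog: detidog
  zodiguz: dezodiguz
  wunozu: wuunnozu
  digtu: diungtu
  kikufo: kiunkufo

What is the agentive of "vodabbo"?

voundabbo

"vodabbo" ends in a vowel. The stems ending in a vowel (wunozu → wuunnozu, digtu → diungtu, kikufo → kiunkufo) insert -un- after the first vowel.
The other pattern: stems ending in a consonant add the prefix de-.
So vodabbo → voundabbo.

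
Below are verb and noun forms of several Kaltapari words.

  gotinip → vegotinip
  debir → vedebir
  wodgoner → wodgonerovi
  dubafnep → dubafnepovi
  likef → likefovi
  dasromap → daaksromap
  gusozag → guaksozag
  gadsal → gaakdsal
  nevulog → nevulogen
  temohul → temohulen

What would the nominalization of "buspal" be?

debir and wodgoner both end in -r yet inflect differently (vedebir, wodgonerovi), so the final letter is not what conditions the rule; the last vowel is.
"buspal" has last vowel 'a'. The stems whose last vowel is 'a' (dasromap → daaksromap, gusozag → guaksozag, gadsal → gaakdsal) insert -ak- after the first vowel.
So buspal → buakspal.

buakspal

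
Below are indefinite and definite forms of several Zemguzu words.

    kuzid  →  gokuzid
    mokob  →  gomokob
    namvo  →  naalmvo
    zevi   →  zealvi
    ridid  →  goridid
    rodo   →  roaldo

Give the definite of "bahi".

mokob and rodo both have last vowel 'o' yet inflect differently (gomokob, roaldo), so the last vowel is not what conditions the rule; whether the stem ends in a vowel or a consonant is.
"bahi" ends in a vowel. The stems ending in a vowel (rodo → roaldo, namvo → naalmvo, zevi → zealvi) insert -al- after the first vowel.
The other pattern: stems ending in a consonant add the prefix go-.
So bahi → baalhi.

baalhi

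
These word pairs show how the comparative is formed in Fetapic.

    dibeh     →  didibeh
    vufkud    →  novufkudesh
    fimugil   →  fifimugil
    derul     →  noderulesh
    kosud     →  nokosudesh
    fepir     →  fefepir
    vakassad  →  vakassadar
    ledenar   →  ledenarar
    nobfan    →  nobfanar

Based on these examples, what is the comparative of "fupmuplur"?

nofupmupluresh

vakassad and kosud both end in -d yet inflect differently (vakassadar, nokosudesh), so the final letter is not what conditions the rule; the last vowel is.
"fupmuplur" has last vowel 'u'. The stems whose last vowel is 'u' (kosud → nokosudesh, vufkud → novufkudesh, derul → noderulesh) add no- … -esh around the stem.
The other patterns: stems whose last vowel is 'a' add -ar; stems whose last vowel is 'e' or 'i' repeat the first consonant+vowel as a prefix.
So fupmuplur → nofupmupluresh.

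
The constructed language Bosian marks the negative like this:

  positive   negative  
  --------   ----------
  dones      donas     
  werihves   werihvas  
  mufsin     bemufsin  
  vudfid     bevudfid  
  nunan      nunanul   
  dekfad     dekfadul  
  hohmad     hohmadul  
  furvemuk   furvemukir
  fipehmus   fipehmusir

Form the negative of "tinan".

tinanul

"tinan" has last vowel 'a'. The stems whose last vowel is 'a' (nunan → nunanul, dekfad → dekfadul, hohmad → hohmadul) add -ul.
So tinan → tinanul.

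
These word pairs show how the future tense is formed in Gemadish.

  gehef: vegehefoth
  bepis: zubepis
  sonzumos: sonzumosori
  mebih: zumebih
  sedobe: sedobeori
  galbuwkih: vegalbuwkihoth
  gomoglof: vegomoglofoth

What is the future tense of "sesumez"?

sesumezori

"sesumez" begins with s-. The stems beginning with s- (sedobe → sedobeori, sonzumos → sonzumosori) add -ori.
The other patterns: stems beginning with g- add ve- … -oth around the stem; stems beginning with b- or m- add the prefix zu-.
So sesumez → sesumezori.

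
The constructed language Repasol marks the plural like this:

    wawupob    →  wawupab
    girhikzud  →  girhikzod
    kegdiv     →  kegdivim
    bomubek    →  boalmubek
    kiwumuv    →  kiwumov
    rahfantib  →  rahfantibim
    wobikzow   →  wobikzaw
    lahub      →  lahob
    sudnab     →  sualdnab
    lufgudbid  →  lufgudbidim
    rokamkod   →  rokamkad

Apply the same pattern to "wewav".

wealwav

rahfantib and lahub both end in -b yet inflect differently (rahfantibim, lahob), so the final letter is not what conditions the rule; the last vowel is.
"wewav" has last vowel 'a'. The one such stem in the data (sudnab → sualdnab) inserts -al- after the first vowel (as does bomubek), so the same rule applies.
So wewav → wealwav.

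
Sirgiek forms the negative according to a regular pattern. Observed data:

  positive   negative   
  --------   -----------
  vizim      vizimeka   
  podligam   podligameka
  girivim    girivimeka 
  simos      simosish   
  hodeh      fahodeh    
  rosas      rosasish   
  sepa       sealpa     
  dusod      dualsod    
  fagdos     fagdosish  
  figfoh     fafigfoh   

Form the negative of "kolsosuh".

figfoh and fagdos both have last vowel 'o' yet inflect differently (fafigfoh, fagdosish), so the last vowel is not what conditions the rule; the final letter is.
"kolsosuh" ends in -h. The stems ending in -h (figfoh → fafigfoh, hodeh → fahodeh) add the prefix fa-.
So kolsosuh → fakolsosuh.

fakolsosuh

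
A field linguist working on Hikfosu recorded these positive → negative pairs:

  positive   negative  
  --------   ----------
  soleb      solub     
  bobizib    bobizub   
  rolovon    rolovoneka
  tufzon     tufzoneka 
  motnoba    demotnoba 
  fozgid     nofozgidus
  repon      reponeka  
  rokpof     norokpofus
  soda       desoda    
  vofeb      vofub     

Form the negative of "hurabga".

dehurabga

bobizib and fozgid both have last vowel 'i' yet inflect differently (bobizub, nofozgidus), so the last vowel is not what conditions the rule; the final letter is.
"hurabga" ends in -a. The stems ending in -a (motnoba → demotnoba, soda → desoda) add the prefix de-.
The other patterns: stems ending in -b change the last vowel to 'u'; stems ending in -n add -eka; stems ending in -d or -f add no- … -us around the stem.
So hurabga → dehurabga.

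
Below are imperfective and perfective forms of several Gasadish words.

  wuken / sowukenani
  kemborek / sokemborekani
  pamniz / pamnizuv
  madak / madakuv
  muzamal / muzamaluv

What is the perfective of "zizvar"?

zizvaruv

kemborek and madak both end in -k yet inflect differently (sokemborekani, madakuv), so the final letter is not what conditions the rule; the last vowel is.
"zizvar" has last vowel 'a'. The stems whose last vowel is 'a' (muzamal → muzamaluv, madak → madakuv) add -uv.
So zizvar → zizvaruv.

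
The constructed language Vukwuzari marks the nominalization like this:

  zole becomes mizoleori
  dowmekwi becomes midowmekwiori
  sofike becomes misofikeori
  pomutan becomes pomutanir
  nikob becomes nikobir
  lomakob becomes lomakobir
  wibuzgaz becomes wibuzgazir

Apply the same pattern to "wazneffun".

"wazneffun" ends in a consonant. The stems ending in a consonant (pomutan → pomutanir, nikob → nikobir, lomakob → lomakobir) add -ir.
So wazneffun → wazneffunir.

wazneffunir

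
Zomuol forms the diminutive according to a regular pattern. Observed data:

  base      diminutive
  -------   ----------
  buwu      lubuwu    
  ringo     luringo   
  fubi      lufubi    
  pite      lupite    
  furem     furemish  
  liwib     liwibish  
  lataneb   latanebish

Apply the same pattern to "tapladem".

pite and furem both have last vowel 'e' yet inflect differently (lupite, furemish), so the last vowel is not what conditions the rule; whether the stem ends in a vowel or a consonant is.
"tapladem" ends in a consonant. The stems ending in a consonant (furem → furemish, liwib → liwibish, lataneb → latanebish) add -ish.
The other pattern: stems ending in a vowel add the prefix lu-.
So tapladem → taplademish.

taplademish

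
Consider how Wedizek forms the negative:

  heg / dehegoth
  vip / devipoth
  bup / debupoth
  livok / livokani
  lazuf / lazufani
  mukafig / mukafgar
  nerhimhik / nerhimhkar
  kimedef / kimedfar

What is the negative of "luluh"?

"luluh" has 2 vowels. The stems with 2 vowels (livok → livokani, lazuf → lazufani) add -ani.
The other patterns: stems with 1 vowel add de- … -oth around the stem; stems with 3 vowels delete the last vowel and add -ar.
So luluh → luluhani.

luluhani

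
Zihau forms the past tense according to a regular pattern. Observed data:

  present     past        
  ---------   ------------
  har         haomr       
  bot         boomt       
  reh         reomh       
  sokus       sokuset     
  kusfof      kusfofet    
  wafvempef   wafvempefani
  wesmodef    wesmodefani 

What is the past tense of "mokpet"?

mokpetet

kusfof and wafvempef both end in -f yet inflect differently (kusfofet, wafvempefani), so the final letter is not what conditions the rule; the number of vowels is.
"mokpet" has 2 vowels. The stems with 2 vowels (sokus → sokuset, kusfof → kusfofet) add -et.
So mokpet → mokpetet.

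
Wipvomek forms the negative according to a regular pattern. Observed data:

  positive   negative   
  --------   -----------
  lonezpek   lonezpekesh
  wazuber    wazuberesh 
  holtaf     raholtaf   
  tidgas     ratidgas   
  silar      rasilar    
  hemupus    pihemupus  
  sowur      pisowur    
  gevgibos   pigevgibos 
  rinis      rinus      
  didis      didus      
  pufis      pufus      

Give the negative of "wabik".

"wabik" has last vowel 'i'. The stems whose last vowel is 'i' (rinis → rinus, didis → didus, pufis → pufus) change the last vowel to 'u'.
The other patterns: stems whose last vowel is 'e' add -esh; stems whose last vowel is 'a' add the prefix ra-; stems whose last vowel is 'o' or 'u' add the prefix pi-.
So wabik → wabuk.

wabuk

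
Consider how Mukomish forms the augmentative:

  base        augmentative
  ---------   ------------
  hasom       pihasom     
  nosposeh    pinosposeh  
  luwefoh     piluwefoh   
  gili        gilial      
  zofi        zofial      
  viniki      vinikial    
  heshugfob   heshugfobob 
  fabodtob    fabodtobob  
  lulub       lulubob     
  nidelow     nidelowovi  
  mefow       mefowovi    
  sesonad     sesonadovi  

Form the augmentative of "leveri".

leverial

hasom and heshugfob both have last vowel 'o' yet inflect differently (pihasom, heshugfobob), so the last vowel is not what conditions the rule; the final letter is.
"leveri" ends in -i. The stems ending in -i (gili → gilial, zofi → zofial, viniki → vinikial) add -al.
The other patterns: stems ending in -h or -m add the prefix pi-; stems ending in -b add -ob; stems ending in -d or -w add -ovi.
So leveri → leverial.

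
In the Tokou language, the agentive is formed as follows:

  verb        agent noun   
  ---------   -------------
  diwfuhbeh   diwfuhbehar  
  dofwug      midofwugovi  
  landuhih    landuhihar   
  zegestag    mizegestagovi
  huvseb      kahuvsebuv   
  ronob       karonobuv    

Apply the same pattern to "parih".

diwfuhbeh and huvseb both have last vowel 'e' yet inflect differently (diwfuhbehar, kahuvsebuv), so the last vowel is not what conditions the rule; the final letter is.
"parih" ends in -h. The stems ending in -h (diwfuhbeh → diwfuhbehar, landuhih → landuhihar) add -ar.
So parih → parihar.

parihar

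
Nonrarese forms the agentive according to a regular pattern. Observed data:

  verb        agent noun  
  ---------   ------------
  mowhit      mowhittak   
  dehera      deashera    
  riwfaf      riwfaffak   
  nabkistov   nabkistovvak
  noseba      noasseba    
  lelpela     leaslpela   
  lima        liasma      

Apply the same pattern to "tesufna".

teassufna

riwfaf and noseba both have last vowel 'a' yet inflect differently (riwfaffak, noasseba), so the last vowel is not what conditions the rule; whether the stem ends in a vowel or a consonant is.
"tesufna" ends in a vowel. The stems ending in a vowel (noseba → noasseba, lelpela → leaslpela, lima → liasma) insert -as- after the first vowel.
The other pattern: stems ending in a consonant double the final consonant and add -ak.
So tesufna → teassufna.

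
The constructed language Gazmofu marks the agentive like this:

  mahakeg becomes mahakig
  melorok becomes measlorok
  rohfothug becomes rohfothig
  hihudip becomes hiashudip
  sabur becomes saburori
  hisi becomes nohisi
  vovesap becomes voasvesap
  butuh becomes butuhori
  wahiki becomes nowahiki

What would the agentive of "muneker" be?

munekerori

"muneker" ends in -r. The one such stem in the data (sabur → saburori) adds -ori, so the same rule applies.
The other patterns: stems ending in -i add the prefix no-; stems ending in -g change the last vowel to 'i'; stems ending in -k or -p insert -as- after the first vowel.
So muneker → munekerori.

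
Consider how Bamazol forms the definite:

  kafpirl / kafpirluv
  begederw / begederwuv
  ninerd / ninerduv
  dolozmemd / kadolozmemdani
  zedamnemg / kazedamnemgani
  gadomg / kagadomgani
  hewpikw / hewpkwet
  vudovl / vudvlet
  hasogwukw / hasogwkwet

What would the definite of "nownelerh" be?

nownelerhuv

ninerd and dolozmemd both end in -d yet inflect differently (ninerduv, kadolozmemdani), so the final letter is not what conditions the rule; the second-to-last letter is.
"nownelerh" has second-to-last letter 'r'. The stems whose second-to-last letter is 'r' (kafpirl → kafpirluv, begederw → begederwuv, ninerd → ninerduv) add -uv.
So nownelerh → nownelerhuv.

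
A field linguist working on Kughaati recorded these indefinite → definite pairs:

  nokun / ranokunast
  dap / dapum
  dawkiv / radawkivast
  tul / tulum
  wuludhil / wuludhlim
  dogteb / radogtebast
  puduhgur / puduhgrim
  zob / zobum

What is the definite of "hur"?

zob and dogteb both end in -b yet inflect differently (zobum, radogtebast), so the final letter is not what conditions the rule; the number of vowels is.
"hur" has 1 vowel. The stems with 1 vowel (dap → dapum, tul → tulum, zob → zobum) add -um.
The other patterns: stems with 2 vowels add ra- … -ast around the stem; stems with 3 vowels delete the last vowel and add -im.
So hur → hurum.

hurum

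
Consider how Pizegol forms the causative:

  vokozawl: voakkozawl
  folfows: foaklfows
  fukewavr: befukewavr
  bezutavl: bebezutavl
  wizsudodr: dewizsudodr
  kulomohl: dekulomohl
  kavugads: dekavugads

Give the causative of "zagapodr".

dezagapodr

vokozawl and bezutavl both end in -l yet inflect differently (voakkozawl, bebezutavl), so the final letter is not what conditions the rule; the second-to-last letter is.
"zagapodr" has second-to-last letter 'd'. The stems whose second-to-last letter is 'd' (wizsudodr → dewizsudodr, kavugads → dekavugads) add the prefix de-.
So zagapodr → dezagapodr.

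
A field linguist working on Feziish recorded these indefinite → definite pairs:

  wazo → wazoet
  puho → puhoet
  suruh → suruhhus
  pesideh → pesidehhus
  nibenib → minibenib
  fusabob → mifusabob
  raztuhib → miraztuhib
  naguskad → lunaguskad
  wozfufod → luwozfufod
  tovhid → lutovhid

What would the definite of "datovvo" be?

"datovvo" ends in -o. The stems ending in -o (wazo → wazoet, puho → puhoet) add -et.
So datovvo → datovvoet.

datovvoet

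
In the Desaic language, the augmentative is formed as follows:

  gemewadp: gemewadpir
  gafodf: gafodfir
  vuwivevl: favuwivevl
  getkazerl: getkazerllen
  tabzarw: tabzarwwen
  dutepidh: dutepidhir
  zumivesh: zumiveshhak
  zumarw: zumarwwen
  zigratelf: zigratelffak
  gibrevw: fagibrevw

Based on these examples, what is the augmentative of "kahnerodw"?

kahnerodwir

"kahnerodw" has second-to-last letter 'd'. The stems whose second-to-last letter is 'd' (dutepidh → dutepidhir, gemewadp → gemewadpir, gafodf → gafodfir) add -ir.
The other patterns: stems whose second-to-last letter is 'l' or 's' double the final consonant and add -ak; stems whose second-to-last letter is 'v' add the prefix fa-; stems whose second-to-last letter is 'r' double the final consonant and add -en.
So kahnerodw → kahnerodwir.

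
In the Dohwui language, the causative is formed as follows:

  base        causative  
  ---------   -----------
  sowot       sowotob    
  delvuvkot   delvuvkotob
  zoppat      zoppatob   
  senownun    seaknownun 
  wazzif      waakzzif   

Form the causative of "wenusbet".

wenusbetob

sowot and senownun both begin with s- yet inflect differently (sowotob, seaknownun), so the first letter is not what conditions the rule; the final letter is.
"wenusbet" ends in -t. The stems ending in -t (sowot → sowotob, delvuvkot → delvuvkotob, zoppat → zoppatob) add -ob.
So wenusbet → wenusbetob.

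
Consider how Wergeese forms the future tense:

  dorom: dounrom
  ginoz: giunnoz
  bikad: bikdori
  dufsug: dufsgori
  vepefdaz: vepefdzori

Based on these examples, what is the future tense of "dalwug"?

ginoz and vepefdaz both end in -z yet inflect differently (giunnoz, vepefdzori), so the final letter is not what conditions the rule; the last vowel is.
"dalwug" has last vowel 'u'. The one such stem in the data (dufsug → dufsgori) deletes the last vowel and adds -ori (as do bikad, vepefdaz), so the same rule applies.
The other pattern: stems whose last vowel is 'o' insert -un- after the first vowel.
So dalwug → dalwgori.

dalwgori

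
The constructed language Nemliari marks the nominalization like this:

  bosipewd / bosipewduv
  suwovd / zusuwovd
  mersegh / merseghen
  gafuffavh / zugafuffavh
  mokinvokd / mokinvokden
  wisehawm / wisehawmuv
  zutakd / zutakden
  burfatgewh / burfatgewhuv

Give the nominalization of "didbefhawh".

didbefhawhuv

"didbefhawh" has second-to-last letter 'w'. The stems whose second-to-last letter is 'w' (wisehawm → wisehawmuv, bosipewd → bosipewduv, burfatgewh → burfatgewhuv) add -uv.
So didbefhawh → didbefhawhuv.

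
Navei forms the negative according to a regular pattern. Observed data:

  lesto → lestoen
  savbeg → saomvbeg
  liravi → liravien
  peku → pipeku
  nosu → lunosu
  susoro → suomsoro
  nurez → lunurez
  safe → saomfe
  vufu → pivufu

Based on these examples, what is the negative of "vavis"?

"vavis" begins with v-. The one such stem in the data (vufu → pivufu) adds the prefix pi-, so the same rule applies.
The other patterns: stems beginning with n- add the prefix lu-; stems beginning with s- insert -om- after the first vowel; stems beginning with l- add -en.
So vavis → pivavis.

pivavis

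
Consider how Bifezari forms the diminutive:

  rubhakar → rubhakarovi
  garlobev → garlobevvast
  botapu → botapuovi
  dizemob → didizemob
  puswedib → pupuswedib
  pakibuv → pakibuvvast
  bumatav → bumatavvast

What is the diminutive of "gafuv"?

"gafuv" ends in -v. The stems ending in -v (pakibuv → pakibuvvast, bumatav → bumatavvast, garlobev → garlobevvast) double the final consonant and add -ast.
So gafuv → gafuvvast.

gafuvvast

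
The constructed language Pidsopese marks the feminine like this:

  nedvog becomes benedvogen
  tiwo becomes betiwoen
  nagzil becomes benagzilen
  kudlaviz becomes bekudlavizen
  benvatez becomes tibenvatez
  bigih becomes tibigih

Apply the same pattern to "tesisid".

"tesisid" begins with t-. The one such stem in the data (tiwo → betiwoen) adds be- … -en around the stem, so the same rule applies.
The other pattern: stems beginning with b- add the prefix ti-.
So tesisid → betesisiden.

betesisiden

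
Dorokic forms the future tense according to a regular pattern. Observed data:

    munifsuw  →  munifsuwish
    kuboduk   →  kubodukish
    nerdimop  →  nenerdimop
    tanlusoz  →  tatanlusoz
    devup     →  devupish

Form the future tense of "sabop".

sasabop

"sabop" has last vowel 'o'. The stems whose last vowel is 'o' (nerdimop → nenerdimop, tanlusoz → tatanlusoz) repeat the first consonant+vowel as a prefix.
So sabop → sasabop.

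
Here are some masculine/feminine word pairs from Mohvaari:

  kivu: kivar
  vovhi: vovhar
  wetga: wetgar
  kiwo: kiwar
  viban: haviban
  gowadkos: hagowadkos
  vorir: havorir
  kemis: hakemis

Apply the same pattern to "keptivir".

hakeptivir

wetga and viban both have last vowel 'a' yet inflect differently (wetgar, haviban), so the last vowel is not what conditions the rule; whether the stem ends in a vowel or a consonant is.
"keptivir" ends in a consonant. The stems ending in a consonant (viban → haviban, gowadkos → hagowadkos, vorir → havorir) add the prefix ha-.
So keptivir → hakeptivir.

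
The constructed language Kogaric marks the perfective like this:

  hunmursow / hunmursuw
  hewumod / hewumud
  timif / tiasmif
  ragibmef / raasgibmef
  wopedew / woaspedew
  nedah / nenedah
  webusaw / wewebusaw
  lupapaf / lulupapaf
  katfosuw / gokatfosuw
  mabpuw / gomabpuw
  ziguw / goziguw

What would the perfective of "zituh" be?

gozituh

hunmursow and wopedew both end in -w yet inflect differently (hunmursuw, woaspedew), so the final letter is not what conditions the rule; the last vowel is.
"zituh" has last vowel 'u'. The stems whose last vowel is 'u' (katfosuw → gokatfosuw, mabpuw → gomabpuw, ziguw → goziguw) add the prefix go-.
So zituh → gozituh.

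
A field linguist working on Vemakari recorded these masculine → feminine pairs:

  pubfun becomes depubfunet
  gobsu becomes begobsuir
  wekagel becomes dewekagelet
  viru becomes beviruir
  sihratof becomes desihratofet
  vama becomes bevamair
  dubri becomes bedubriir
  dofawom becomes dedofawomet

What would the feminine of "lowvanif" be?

delowvanifet

viru and pubfun both have last vowel 'u' yet inflect differently (beviruir, depubfunet), so the last vowel is not what conditions the rule; whether the stem ends in a vowel or a consonant is.
"lowvanif" ends in a consonant. The stems ending in a consonant (wekagel → dewekagelet, dofawom → dedofawomet, sihratof → desihratofet) add de- … -et around the stem.
So lowvanif → delowvanifet.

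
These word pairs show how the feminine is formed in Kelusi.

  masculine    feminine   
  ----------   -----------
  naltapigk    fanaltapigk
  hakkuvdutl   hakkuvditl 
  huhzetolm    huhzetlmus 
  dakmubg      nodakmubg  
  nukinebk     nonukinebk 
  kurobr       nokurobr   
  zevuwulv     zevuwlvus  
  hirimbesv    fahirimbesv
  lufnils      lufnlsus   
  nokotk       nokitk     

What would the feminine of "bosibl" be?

nukinebk and nokotk both end in -k yet inflect differently (nonukinebk, nokitk), so the final letter is not what conditions the rule; the second-to-last letter is.
"bosibl" has second-to-last letter 'b'. The stems whose second-to-last letter is 'b' (nukinebk → nonukinebk, dakmubg → nodakmubg, kurobr → nokurobr) add the prefix no-.
So bosibl → nobosibl.

nobosibl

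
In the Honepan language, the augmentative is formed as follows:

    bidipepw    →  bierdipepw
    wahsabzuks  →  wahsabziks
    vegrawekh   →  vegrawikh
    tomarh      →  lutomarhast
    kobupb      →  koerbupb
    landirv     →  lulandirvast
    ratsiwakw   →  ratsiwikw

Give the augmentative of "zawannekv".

"zawannekv" has second-to-last letter 'k'. The stems whose second-to-last letter is 'k' (ratsiwakw → ratsiwikw, wahsabzuks → wahsabziks, vegrawekh → vegrawikh) change the last vowel to 'i'.
So zawannekv → zawannikv.

zawannikv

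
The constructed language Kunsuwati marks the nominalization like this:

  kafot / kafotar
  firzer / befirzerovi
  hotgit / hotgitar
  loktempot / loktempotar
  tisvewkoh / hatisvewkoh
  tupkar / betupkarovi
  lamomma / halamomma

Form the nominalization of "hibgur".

loktempot and tisvewkoh both have last vowel 'o' yet inflect differently (loktempotar, hatisvewkoh), so the last vowel is not what conditions the rule; the final letter is.
"hibgur" ends in -r. The stems ending in -r (tupkar → betupkarovi, firzer → befirzerovi) add be- … -ovi around the stem.
The other patterns: stems ending in -t add -ar; stems ending in -a or -h add the prefix ha-.
So hibgur → behibgurovi.

behibgurovi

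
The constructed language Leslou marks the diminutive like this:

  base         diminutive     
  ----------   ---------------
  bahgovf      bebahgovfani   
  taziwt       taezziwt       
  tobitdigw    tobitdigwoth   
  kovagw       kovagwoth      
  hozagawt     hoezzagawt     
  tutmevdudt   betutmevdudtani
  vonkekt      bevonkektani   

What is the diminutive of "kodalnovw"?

"kodalnovw" has second-to-last letter 'v'. The one such stem in the data (bahgovf → bebahgovfani) adds be- … -ani around the stem, so the same rule applies.
So kodalnovw → bekodalnovwani.

bekodalnovwani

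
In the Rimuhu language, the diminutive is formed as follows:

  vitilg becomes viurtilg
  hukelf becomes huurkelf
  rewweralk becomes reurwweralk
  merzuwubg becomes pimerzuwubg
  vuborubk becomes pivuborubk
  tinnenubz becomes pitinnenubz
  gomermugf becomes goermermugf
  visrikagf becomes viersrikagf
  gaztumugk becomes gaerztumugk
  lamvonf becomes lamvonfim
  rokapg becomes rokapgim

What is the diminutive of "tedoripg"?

tedoripgim

vitilg and merzuwubg both end in -g yet inflect differently (viurtilg, pimerzuwubg), so the final letter is not what conditions the rule; the second-to-last letter is.
"tedoripg" has second-to-last letter 'p'. The one such stem in the data (rokapg → rokapgim) adds -im, so the same rule applies.
So tedoripg → tedoripgim.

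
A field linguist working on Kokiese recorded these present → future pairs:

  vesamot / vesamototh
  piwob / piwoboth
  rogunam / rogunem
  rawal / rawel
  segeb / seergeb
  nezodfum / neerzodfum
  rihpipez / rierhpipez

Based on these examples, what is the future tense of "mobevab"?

mobeveb

piwob and segeb both end in -b yet inflect differently (piwoboth, seergeb), so the final letter is not what conditions the rule; the last vowel is.
"mobevab" has last vowel 'a'. The stems whose last vowel is 'a' (rogunam → rogunem, rawal → rawel) change the last vowel to 'e'.
The other patterns: stems whose last vowel is 'o' add -oth; stems whose last vowel is 'e' or 'u' insert -er- after the first vowel.
So mobevab → mobeveb.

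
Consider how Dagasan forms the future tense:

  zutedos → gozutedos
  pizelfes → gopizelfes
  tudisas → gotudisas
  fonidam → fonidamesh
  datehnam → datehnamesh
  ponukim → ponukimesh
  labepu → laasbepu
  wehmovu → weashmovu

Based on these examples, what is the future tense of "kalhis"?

tudisas and fonidam both have last vowel 'a' yet inflect differently (gotudisas, fonidamesh), so the last vowel is not what conditions the rule; the final letter is.
"kalhis" ends in -s. The stems ending in -s (zutedos → gozutedos, pizelfes → gopizelfes, tudisas → gotudisas) add the prefix go-.
The other patterns: stems ending in -m add -esh; stems ending in -u insert -as- after the first vowel.
So kalhis → gokalhis.

gokalhis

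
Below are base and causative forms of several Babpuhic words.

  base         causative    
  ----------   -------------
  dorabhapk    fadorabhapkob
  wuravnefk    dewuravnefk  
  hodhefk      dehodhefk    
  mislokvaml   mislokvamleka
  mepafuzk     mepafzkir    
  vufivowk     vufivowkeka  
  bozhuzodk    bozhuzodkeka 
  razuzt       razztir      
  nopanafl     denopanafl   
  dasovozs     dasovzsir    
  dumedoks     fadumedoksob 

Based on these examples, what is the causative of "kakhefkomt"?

mepafuzk and dorabhapk both end in -k yet inflect differently (mepafzkir, fadorabhapkob), so the final letter is not what conditions the rule; the second-to-last letter is.
"kakhefkomt" has second-to-last letter 'm'. The one such stem in the data (mislokvaml → mislokvamleka) adds -eka, so the same rule applies.
The other patterns: stems whose second-to-last letter is 'z' delete the last vowel and add -ir; stems whose second-to-last letter is 'k' or 'p' add fa- … -ob around the stem; stems whose second-to-last letter is 'f' add the prefix de-.
So kakhefkomt → kakhefkomteka.

kakhefkomteka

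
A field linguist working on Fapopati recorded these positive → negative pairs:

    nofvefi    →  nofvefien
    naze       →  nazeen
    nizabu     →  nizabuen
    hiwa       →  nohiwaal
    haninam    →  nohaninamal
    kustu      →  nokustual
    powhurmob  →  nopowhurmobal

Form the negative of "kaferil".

nizabu and kustu both end in -u yet inflect differently (nizabuen, nokustual), so the final letter is not what conditions the rule; the first letter is.
"kaferil" begins with k-. The one such stem in the data (kustu → nokustual) adds no- … -al around the stem, so the same rule applies.
The other pattern: stems beginning with n- add -en.
So kaferil → nokaferilal.

nokaferilal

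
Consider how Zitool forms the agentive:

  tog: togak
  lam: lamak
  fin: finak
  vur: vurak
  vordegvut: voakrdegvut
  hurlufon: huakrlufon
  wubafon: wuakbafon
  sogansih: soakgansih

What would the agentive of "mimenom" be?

"mimenom" has 3 vowels. The stems with 3 vowels (vordegvut → voakrdegvut, hurlufon → huakrlufon, wubafon → wuakbafon) insert -ak- after the first vowel.
The other pattern: stems with 1 vowel add -ak.
So mimenom → miakmenom.

miakmenom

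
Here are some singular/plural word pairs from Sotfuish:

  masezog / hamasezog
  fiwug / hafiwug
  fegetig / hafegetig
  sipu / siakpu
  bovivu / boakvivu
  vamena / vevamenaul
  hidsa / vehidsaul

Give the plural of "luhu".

luakhu

"luhu" ends in -u. The stems ending in -u (sipu → siakpu, bovivu → boakvivu) insert -ak- after the first vowel.
The other patterns: stems ending in -g add the prefix ha-; stems ending in -a add ve- … -ul around the stem.
So luhu → luakhu.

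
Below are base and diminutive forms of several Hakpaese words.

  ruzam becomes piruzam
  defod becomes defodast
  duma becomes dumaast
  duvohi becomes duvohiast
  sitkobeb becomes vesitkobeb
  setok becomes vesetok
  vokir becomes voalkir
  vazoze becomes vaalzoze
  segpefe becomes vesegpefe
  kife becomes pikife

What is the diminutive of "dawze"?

dawzeast

"dawze" begins with d-. The stems beginning with d- (defod → defodast, duma → dumaast, duvohi → duvohiast) add -ast.
The other patterns: stems beginning with v- insert -al- after the first vowel; stems beginning with s- add the prefix ve-; stems beginning with k- or r- add the prefix pi-.
So dawze → dawzeast.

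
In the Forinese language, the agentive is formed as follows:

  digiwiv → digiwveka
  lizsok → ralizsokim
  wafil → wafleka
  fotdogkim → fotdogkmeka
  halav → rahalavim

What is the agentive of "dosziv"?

doszveka

digiwiv and halav both end in -v yet inflect differently (digiwveka, rahalavim), so the final letter is not what conditions the rule; the last vowel is.
"dosziv" has last vowel 'i'. The stems whose last vowel is 'i' (wafil → wafleka, digiwiv → digiwveka, fotdogkim → fotdogkmeka) delete the last vowel and add -eka.
So dosziv → doszveka.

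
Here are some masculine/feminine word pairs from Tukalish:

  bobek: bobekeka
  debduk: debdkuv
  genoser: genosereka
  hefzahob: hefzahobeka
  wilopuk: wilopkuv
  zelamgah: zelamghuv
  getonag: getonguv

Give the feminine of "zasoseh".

"zasoseh" has last vowel 'e'. The stems whose last vowel is 'e' (genoser → genosereka, bobek → bobekeka) add -eka.
So zasoseh → zasoseheka.

zasoseheka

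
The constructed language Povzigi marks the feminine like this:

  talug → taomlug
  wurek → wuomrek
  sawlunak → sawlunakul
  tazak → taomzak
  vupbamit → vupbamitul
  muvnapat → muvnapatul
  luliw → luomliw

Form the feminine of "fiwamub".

fiwamubul

tazak and sawlunak both end in -k yet inflect differently (taomzak, sawlunakul), so the final letter is not what conditions the rule; the number of vowels is.
"fiwamub" has 3 vowels. The stems with 3 vowels (sawlunak → sawlunakul, vupbamit → vupbamitul, muvnapat → muvnapatul) add -ul.
The other pattern: stems with 2 vowels insert -om- after the first vowel.
So fiwamub → fiwamubul.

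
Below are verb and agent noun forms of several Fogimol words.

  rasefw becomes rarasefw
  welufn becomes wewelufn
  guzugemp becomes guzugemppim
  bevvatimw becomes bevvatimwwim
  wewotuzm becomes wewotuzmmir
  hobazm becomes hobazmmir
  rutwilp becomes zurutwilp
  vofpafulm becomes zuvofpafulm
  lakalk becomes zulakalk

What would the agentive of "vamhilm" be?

rasefw and bevvatimw both end in -w yet inflect differently (rarasefw, bevvatimwwim), so the final letter is not what conditions the rule; the second-to-last letter is.
"vamhilm" has second-to-last letter 'l'. The stems whose second-to-last letter is 'l' (rutwilp → zurutwilp, vofpafulm → zuvofpafulm, lakalk → zulakalk) add the prefix zu-.
The other patterns: stems whose second-to-last letter is 'f' repeat the first consonant+vowel as a prefix; stems whose second-to-last letter is 'm' double the final consonant and add -im; stems whose second-to-last letter is 'z' double the final consonant and add -ir.
So vamhilm → zuvamhilm.

zuvamhilm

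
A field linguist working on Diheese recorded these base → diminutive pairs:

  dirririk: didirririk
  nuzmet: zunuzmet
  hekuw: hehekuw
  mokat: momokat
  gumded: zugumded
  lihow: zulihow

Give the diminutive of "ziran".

ziziran

lihow and hekuw both end in -w yet inflect differently (zulihow, hehekuw), so the final letter is not what conditions the rule; the last vowel is.
"ziran" has last vowel 'a'. The one such stem in the data (mokat → momokat) repeats the first consonant+vowel as a prefix (as do hekuw, dirririk), so the same rule applies.
The other pattern: stems whose last vowel is 'e' or 'o' add the prefix zu-.
So ziran → ziziran.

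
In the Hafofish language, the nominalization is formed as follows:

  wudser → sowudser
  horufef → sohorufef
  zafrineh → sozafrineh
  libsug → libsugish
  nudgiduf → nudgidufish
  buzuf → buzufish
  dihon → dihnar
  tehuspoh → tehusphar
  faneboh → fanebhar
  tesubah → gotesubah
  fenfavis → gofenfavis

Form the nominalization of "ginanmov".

ginanmvar

horufef and nudgiduf both end in -f yet inflect differently (sohorufef, nudgidufish), so the final letter is not what conditions the rule; the last vowel is.
"ginanmov" has last vowel 'o'. The stems whose last vowel is 'o' (dihon → dihnar, tehuspoh → tehusphar, faneboh → fanebhar) delete the last vowel and add -ar.
The other patterns: stems whose last vowel is 'e' add the prefix so-; stems whose last vowel is 'u' add -ish; stems whose last vowel is 'a' or 'i' add the prefix go-.
So ginanmov → ginanmvar.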